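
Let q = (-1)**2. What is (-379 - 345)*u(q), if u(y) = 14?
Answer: -10136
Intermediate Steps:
q = 1
(-379 - 345)*u(q) = (-379 - 345)*14 = -724*14 = -10136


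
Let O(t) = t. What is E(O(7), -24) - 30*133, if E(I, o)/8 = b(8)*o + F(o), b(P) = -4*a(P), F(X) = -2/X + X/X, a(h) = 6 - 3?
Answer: -5032/3 ≈ -1677.3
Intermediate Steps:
a(h) = 3
F(X) = 1 - 2/X (F(X) = -2/X + 1 = 1 - 2/X)
b(P) = -12 (b(P) = -4*3 = -12)
E(I, o) = -96*o + 8*(-2 + o)/o (E(I, o) = 8*(-12*o + (-2 + o)/o) = -96*o + 8*(-2 + o)/o)
E(O(7), -24) - 30*133 = (8 - 96*(-24) - 16/(-24)) - 30*133 = (8 + 2304 - 16*(-1/24)) - 1*3990 = (8 + 2304 + ⅔) - 3990 = 6938/3 - 3990 = -5032/3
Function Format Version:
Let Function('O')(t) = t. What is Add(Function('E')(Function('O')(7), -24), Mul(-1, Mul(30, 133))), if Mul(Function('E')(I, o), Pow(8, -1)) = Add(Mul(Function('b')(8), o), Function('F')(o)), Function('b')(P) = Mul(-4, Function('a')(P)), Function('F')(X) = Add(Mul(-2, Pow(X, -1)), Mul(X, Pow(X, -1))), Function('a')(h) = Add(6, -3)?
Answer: Rational(-5032, 3) ≈ -1677.3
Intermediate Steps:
Function('a')(h) = 3
Function('F')(X) = Add(1, Mul(-2, Pow(X, -1))) (Function('F')(X) = Add(Mul(-2, Pow(X, -1)), 1) = Add(1, Mul(-2, Pow(X, -1))))
Function('b')(P) = -12 (Function('b')(P) = Mul(-4, 3) = -12)
Function('E')(I, o) = Add(Mul(-96, o), Mul(8, Pow(o, -1), Add(-2, o))) (Function('E')(I, o) = Mul(8, Add(Mul(-12, o), Mul(Pow(o, -1), Add(-2, o)))) = Add(Mul(-96, o), Mul(8, Pow(o, -1), Add(-2, o))))
Add(Function('E')(Function('O')(7), -24), Mul(-1, Mul(30, 133))) = Add(Add(8, Mul(-96, -24), Mul(-16, Pow(-24, -1))), Mul(-1, Mul(30, 133))) = Add(Add(8, 2304, Mul(-16, Rational(-1, 24))), Mul(-1, 3990)) = Add(Add(8, 2304, Rational(2, 3)), -3990) = Add(Rational(6938, 3), -3990) = Rational(-5032, 3)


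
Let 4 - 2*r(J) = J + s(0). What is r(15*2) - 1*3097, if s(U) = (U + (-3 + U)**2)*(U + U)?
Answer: -3110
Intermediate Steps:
s(U) = 2*U*(U + (-3 + U)**2) (s(U) = (U + (-3 + U)**2)*(2*U) = 2*U*(U + (-3 + U)**2))
r(J) = 2 - J/2 (r(J) = 2 - (J + 2*0*(0 + (-3 + 0)**2))/2 = 2 - (J + 2*0*(0 + (-3)**2))/2 = 2 - (J + 2*0*(0 + 9))/2 = 2 - (J + 2*0*9)/2 = 2 - (J + 0)/2 = 2 - J/2)
r(15*2) - 1*3097 = (2 - 15*2/2) - 1*3097 = (2 - 1/2*30) - 3097 = (2 - 15) - 3097 = -13 - 3097 = -3110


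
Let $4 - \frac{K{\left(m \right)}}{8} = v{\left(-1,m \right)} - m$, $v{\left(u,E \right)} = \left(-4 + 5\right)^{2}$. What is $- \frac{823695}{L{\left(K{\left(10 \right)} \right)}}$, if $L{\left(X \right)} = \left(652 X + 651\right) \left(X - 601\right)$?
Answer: $\frac{823695}{34024123} \approx 0.024209$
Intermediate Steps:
$v{\left(u,E \right)} = 1$ ($v{\left(u,E \right)} = 1^{2} = 1$)
$K{\left(m \right)} = 24 + 8 m$ ($K{\left(m \right)} = 32 - 8 \left(1 - m\right) = 32 + \left(-8 + 8 m\right) = 24 + 8 m$)
$L{\left(X \right)} = \left(-601 + X\right) \left(651 + 652 X\right)$ ($L{\left(X \right)} = \left(651 + 652 X\right) \left(-601 + X\right) = \left(-601 + X\right) \left(651 + 652 X\right)$)
$- \frac{823695}{L{\left(K{\left(10 \right)} \right)}} = - \frac{823695}{-391251 - 391201 \left(24 + 8 \cdot 10\right) + 652 \left(24 + 8 \cdot 10\right)^{2}} = - \frac{823695}{-391251 - 391201 \left(24 + 80\right) + 652 \left(24 + 80\right)^{2}} = - \frac{823695}{-391251 - 40684904 + 652 \cdot 104^{2}} = - \frac{823695}{-391251 - 40684904 + 652 \cdot 10816} = - \frac{823695}{-391251 - 40684904 + 7052032} = - \frac{823695}{-34024123} = \left(-823695\right) \left(- \frac{1}{34024123}\right) = \frac{823695}{34024123}$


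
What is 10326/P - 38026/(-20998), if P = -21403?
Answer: 298522565/224710097 ≈ 1.3285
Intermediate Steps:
10326/P - 38026/(-20998) = 10326/(-21403) - 38026/(-20998) = 10326*(-1/21403) - 38026*(-1/20998) = -10326/21403 + 19013/10499 = 298522565/224710097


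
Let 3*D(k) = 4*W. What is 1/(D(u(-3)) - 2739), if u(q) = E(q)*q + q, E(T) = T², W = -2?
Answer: -3/8225 ≈ -0.00036474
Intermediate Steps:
u(q) = q + q³ (u(q) = q²*q + q = q³ + q = q + q³)
D(k) = -8/3 (D(k) = (4*(-2))/3 = (⅓)*(-8) = -8/3)
1/(D(u(-3)) - 2739) = 1/(-8/3 - 2739) = 1/(-8225/3) = -3/8225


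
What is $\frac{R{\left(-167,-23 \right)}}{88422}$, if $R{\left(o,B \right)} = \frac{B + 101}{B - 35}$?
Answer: $- \frac{13}{854746} \approx -1.5209 \cdot 10^{-5}$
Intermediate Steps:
$R{\left(o,B \right)} = \frac{101 + B}{-35 + B}$
$\frac{R{\left(-167,-23 \right)}}{88422} = \frac{\frac{1}{-35 - 23} \left(101 - 23\right)}{88422} = \frac{1}{-58} \cdot 78 \cdot \frac{1}{88422} = \left(- \frac{1}{58}\right) 78 \cdot \frac{1}{88422} = \left(- \frac{39}{29}\right) \frac{1}{88422} = - \frac{13}{854746}$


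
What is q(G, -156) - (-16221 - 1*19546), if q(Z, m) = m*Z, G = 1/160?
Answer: 1430641/40 ≈ 35766.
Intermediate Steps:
G = 1/160 ≈ 0.0062500
q(Z, m) = Z*m
q(G, -156) - (-16221 - 1*19546) = (1/160)*(-156) - (-16221 - 1*19546) = -39/40 - (-16221 - 19546) = -39/40 - 1*(-35767) = -39/40 + 35767 = 1430641/40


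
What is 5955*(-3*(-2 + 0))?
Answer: 35730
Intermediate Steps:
5955*(-3*(-2 + 0)) = 5955*(-3*(-2)) = 5955*6 = 35730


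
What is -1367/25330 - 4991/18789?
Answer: -152106593/475925370 ≈ -0.31960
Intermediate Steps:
-1367/25330 - 4991/18789 = -152106593/475925370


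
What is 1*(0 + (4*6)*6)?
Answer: 144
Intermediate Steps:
1*(0 + (4*6)*6) = 1*(0 + 24*6) = 1*(0 + 144) = 1*144 = 144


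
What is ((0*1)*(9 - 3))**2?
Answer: 0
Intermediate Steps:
((0*1)*(9 - 3))**2 = (0*6)**2 = 0**2 = 0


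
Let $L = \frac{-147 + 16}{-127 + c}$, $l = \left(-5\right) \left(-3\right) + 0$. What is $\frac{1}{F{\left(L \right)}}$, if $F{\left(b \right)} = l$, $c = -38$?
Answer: $\frac{1}{15} \approx 0.066667$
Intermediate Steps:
$l = 15$ ($l = 15 + 0 = 15$)
$L = \frac{131}{165}$ ($L = \frac{-147 + 16}{-127 - 38} = - \frac{131}{-165} = \left(-131\right) \left(- \frac{1}{165}\right) = \frac{131}{165} \approx 0.79394$)
$F{\left(b \right)} = 15$
$\frac{1}{F{\left(L \right)}} = \frac{1}{15}$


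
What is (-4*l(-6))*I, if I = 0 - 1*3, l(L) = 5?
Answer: 60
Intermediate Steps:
I = -3 (I = 0 - 3 = -3)
(-4*l(-6))*I = -4*5*(-3) = -20*(-3) = 60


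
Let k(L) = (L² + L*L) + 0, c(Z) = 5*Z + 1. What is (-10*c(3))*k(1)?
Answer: -320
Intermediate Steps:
c(Z) = 1 + 5*Z
k(L) = 2*L² (k(L) = (L² + L²) + 0 = 2*L² + 0 = 2*L²)
(-10*c(3))*k(1) = (-10*(1 + 5*3))*(2*1²) = (-10*(1 + 15))*(2*1) = -10*16*2 = -160*2 = -320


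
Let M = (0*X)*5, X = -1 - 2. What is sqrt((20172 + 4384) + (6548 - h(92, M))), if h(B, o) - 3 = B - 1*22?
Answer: sqrt(31031) ≈ 176.16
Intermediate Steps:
X = -3
M = 0 (M = (0*(-3))*5 = 0*5 = 0)
h(B, o) = -19 + B (h(B, o) = 3 + (B - 1*22) = 3 + (B - 22) = 3 + (-22 + B) = -19 + B)
sqrt((20172 + 4384) + (6548 - h(92, M))) = sqrt((20172 + 4384) + (6548 - (-19 + 92))) = sqrt(24556 + (6548 - 1*73)) = sqrt(24556 + (6548 - 73)) = sqrt(24556 + 6475) = sqrt(31031)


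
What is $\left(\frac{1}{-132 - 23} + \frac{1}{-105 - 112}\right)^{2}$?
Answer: $\frac{144}{1177225} \approx 0.00012232$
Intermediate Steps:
$\left(\frac{1}{-132 - 23} + \frac{1}{-105 - 112}\right)^{2} = \left(\frac{1}{-155} + \frac{1}{-217}\right)^{2} = \left(- \frac{1}{155} - \frac{1}{217}\right)^{2} = \left(- \frac{12}{1085}\right)^{2} = \frac{144}{1177225}$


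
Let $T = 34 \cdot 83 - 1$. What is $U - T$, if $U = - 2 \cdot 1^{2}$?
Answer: $-2823$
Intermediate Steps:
$T = 2821$ ($T = 2822 - 1 = 2821$)
$U = -2$ ($U = \left(-2\right) 1 = -2$)
$U - T = -2 - 2821 = -2823$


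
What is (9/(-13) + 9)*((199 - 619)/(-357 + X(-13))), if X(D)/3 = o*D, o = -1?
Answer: 7560/689 ≈ 10.972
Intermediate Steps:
X(D) = -3*D (X(D) = 3*(-D) = -3*D)
(9/(-13) + 9)*((199 - 619)/(-357 + X(-13))) = (9/(-13) + 9)*((199 - 619)/(-357 - 3*(-13))) = (9*(-1/13) + 9)*(-420/(-357 + 39)) = (-9/13 + 9)*(-420/(-318)) = 108*(-420*(-1/318))/13 = (108/13)*(70/53) = 7560/689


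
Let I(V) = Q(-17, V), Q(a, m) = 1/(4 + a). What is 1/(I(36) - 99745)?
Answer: -13/1296686 ≈ -1.0026e-5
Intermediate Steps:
I(V) = -1/13 (I(V) = 1/(4 - 17) = 1/(-13) = -1/13)
1/(I(36) - 99745) = 1/(-1/13 - 99745) = 1/(-1296686/13) = -13/1296686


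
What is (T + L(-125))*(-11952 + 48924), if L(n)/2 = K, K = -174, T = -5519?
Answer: -216914724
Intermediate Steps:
L(n) = -348 (L(n) = 2*(-174) = -348)
(T + L(-125))*(-11952 + 48924) = (-5519 - 348)*(-11952 + 48924) = -5867*36972 = -216914724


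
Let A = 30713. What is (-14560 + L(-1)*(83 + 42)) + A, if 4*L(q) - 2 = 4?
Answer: 32681/2 ≈ 16341.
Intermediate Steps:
L(q) = 3/2 (L(q) = ½ + (¼)*4 = ½ + 1 = 3/2)
(-14560 + L(-1)*(83 + 42)) + A = (-14560 + 3*(83 + 42)/2) + 30713 = (-14560 + (3/2)*125) + 30713 = (-14560 + 375/2) + 30713 = -28745/2 + 30713 = 32681/2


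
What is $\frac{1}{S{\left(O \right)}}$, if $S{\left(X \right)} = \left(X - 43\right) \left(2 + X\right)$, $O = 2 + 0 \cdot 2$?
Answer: $- \frac{1}{164} \approx -0.0060976$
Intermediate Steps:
$O = 2$ ($O = 2 + 0 = 2$)
$S{\left(X \right)} = \left(-43 + X\right) \left(2 + X\right)$
$\frac{1}{S{\left(O \right)}} = \frac{1}{-86 + 2^{2} - 82} = \frac{1}{-86 + 4 - 82} = \frac{1}{-164} = - \frac{1}{164}$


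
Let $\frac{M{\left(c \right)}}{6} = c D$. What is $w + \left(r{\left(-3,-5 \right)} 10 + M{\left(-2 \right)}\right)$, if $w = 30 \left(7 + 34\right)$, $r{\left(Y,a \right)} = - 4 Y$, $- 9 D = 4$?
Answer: $\frac{4066}{3} \approx 1355.3$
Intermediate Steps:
$D = - \frac{4}{9}$ ($D = \left(- \frac{1}{9}\right) 4 = - \frac{4}{9} \approx -0.44444$)
$w = 1230$ ($w = 30 \cdot 41 = 1230$)
$M{\left(c \right)} = - \frac{8 c}{3}$ ($M{\left(c \right)} = 6 c \left(- \frac{4}{9}\right) = 6 \left(- \frac{4 c}{9}\right) = - \frac{8 c}{3}$)
$w + \left(r{\left(-3,-5 \right)} 10 + M{\left(-2 \right)}\right) = 1230 - \left(- \frac{16}{3} - \left(-4\right) \left(-3\right) 10\right) = 1230 + \left(12 \cdot 10 + \frac{16}{3}\right) = 1230 + \left(120 + \frac{16}{3}\right) = 1230 + \frac{376}{3} = \frac{4066}{3}$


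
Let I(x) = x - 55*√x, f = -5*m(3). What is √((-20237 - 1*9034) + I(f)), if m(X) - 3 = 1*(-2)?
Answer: √(-29276 - 55*I*√5) ≈ 0.3594 - 171.1*I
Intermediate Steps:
m(X) = 1 (m(X) = 3 + 1*(-2) = 3 - 2 = 1)
f = -5 (f = -5*1 = -5)
I(x) = x - 55*√x
√((-20237 - 1*9034) + I(f)) = √((-20237 - 1*9034) + (-5 - 55*I*√5)) = √((-20237 - 9034) + (-5 - 55*I*√5)) = √(-29271 + (-5 - 55*I*√5)) = √(-29276 - 55*I*√5)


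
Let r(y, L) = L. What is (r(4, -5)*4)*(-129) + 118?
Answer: 2698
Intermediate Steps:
(r(4, -5)*4)*(-129) + 118 = -5*4*(-129) + 118 = -20*(-129) + 118 = 2580 + 118 = 2698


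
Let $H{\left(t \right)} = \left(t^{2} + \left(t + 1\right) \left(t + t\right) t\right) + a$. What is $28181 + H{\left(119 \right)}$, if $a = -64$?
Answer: $3440918$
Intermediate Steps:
$H{\left(t \right)} = -64 + t^{2} + 2 t^{2} \left(1 + t\right)$ ($H{\left(t \right)} = \left(t^{2} + \left(t + 1\right) \left(t + t\right) t\right) - 64 = \left(t^{2} + \left(1 + t\right) 2 t t\right) - 64 = \left(t^{2} + 2 t \left(1 + t\right) t\right) - 64 = \left(t^{2} + 2 t^{2} \left(1 + t\right)\right) - 64 = -64 + t^{2} + 2 t^{2} \left(1 + t\right)$)
$28181 + H{\left(119 \right)} = 28181 + \left(-64 + 2 \cdot 119^{3} + 3 \cdot 119^{2}\right) = 28181 + \left(-64 + 2 \cdot 1685159 + 3 \cdot 14161\right) = 28181 + \left(-64 + 3370318 + 42483\right) = 28181 + 3412737 = 3440918$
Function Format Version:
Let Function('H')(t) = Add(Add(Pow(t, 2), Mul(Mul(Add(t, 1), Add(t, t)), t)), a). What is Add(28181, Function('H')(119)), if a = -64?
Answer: 3440918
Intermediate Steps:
Function('H')(t) = Add(-64, Pow(t, 2), Mul(2, Pow(t, 2), Add(1, t))) (Function('H')(t) = Add(Add(Pow(t, 2), Mul(Mul(Add(t, 1), Add(t, t)), t)), -64) = Add(Add(Pow(t, 2), Mul(Mul(Add(1, t), Mul(2, t)), t)), -64) = Add(Add(Pow(t, 2), Mul(Mul(2, t, Add(1, t)), t)), -64) = Add(Add(Pow(t, 2), Mul(2, Pow(t, 2), Add(1, t))), -64) = Add(-64, Pow(t, 2), Mul(2, Pow(t, 2), Add(1, t))))
Add(28181, Function('H')(119)) = Add(28181, Add(-64, Mul(2, Pow(119, 3)), Mul(3, Pow(119, 2)))) = Add(28181, Add(-64, Mul(2, 1685159), Mul(3, 14161))) = Add(28181, Add(-64, 3370318, 42483)) = Add(28181, 3412737) = 3440918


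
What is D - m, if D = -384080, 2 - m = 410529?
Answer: 26447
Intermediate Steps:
m = -410527 (m = 2 - 1*410529 = 2 - 410529 = -410527)
D - m = -384080 - 1*(-410527) = -384080 + 410527 = 26447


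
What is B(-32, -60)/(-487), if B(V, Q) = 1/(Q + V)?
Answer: 1/44804 ≈ 2.2319e-5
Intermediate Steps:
B(-32, -60)/(-487) = 1/(-60 - 32*(-487)) = -1/487/(-92) = -1/92*(-1/487) = 1/44804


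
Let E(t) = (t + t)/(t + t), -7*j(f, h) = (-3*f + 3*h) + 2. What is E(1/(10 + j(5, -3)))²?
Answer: 1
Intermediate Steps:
j(f, h) = -2/7 - 3*h/7 + 3*f/7 (j(f, h) = -((-3*f + 3*h) + 2)/7 = -(2 - 3*f + 3*h)/7 = -2/7 - 3*h/7 + 3*f/7)
E(t) = 1 (E(t) = (2*t)/((2*t)) = (2*t)*(1/(2*t)) = 1)
E(1/(10 + j(5, -3)))² = 1² = 1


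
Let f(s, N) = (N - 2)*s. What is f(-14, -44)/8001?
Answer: 92/1143 ≈ 0.080490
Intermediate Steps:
f(s, N) = s*(-2 + N) (f(s, N) = (-2 + N)*s = s*(-2 + N))
f(-14, -44)/8001 = -14*(-2 - 44)/8001 = -14*(-46)*(1/8001) = 644*(1/8001) = 92/1143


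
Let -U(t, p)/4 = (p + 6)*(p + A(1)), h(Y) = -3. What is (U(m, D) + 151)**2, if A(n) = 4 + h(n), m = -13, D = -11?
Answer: 2401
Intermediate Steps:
A(n) = 1 (A(n) = 4 - 3 = 1)
U(t, p) = -4*(1 + p)*(6 + p) (U(t, p) = -4*(p + 6)*(p + 1) = -4*(6 + p)*(1 + p) = -4*(1 + p)*(6 + p))
(U(m, D) + 151)**2 = ((-24 - 28*(-11) - 4*(-11)**2) + 151)**2 = ((-24 + 308 - 4*121) + 151)**2 = ((-24 + 308 - 484) + 151)**2 = (-200 + 151)**2 = (-49)**2 = 2401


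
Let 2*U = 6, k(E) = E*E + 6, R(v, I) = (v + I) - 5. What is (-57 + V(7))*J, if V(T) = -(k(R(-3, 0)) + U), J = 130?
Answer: -16900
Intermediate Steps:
R(v, I) = -5 + I + v (R(v, I) = (I + v) - 5 = -5 + I + v)
k(E) = 6 + E² (k(E) = E² + 6 = 6 + E²)
U = 3 (U = (½)*6 = 3)
V(T) = -73 (V(T) = -((6 + (-5 + 0 - 3)²) + 3) = -((6 + (-8)²) + 3) = -((6 + 64) + 3) = -(70 + 3) = -1*73 = -73)
(-57 + V(7))*J = (-57 - 73)*130 = -130*130 = -16900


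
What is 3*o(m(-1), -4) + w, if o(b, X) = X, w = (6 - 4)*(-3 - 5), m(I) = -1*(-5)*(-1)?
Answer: -28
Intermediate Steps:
m(I) = -5 (m(I) = 5*(-1) = -5)
w = -16 (w = 2*(-8) = -16)
3*o(m(-1), -4) + w = 3*(-4) - 16 = -12 - 16 = -28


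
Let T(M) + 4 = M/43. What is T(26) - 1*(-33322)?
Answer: 1432700/43 ≈ 33319.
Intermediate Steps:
T(M) = -4 + M/43
T(26) - 1*(-33322) = (-4 + (1/43)*26) - 1*(-33322) = (-4 + 26/43) + 33322 = -146/43 + 33322 = 1432700/43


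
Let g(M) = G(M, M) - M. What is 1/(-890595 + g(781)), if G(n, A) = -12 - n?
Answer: -1/892169 ≈ -1.1209e-6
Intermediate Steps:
g(M) = -12 - 2*M (g(M) = (-12 - M) - M = -12 - 2*M)
1/(-890595 + g(781)) = 1/(-890595 + (-12 - 2*781)) = 1/(-890595 + (-12 - 1562)) = 1/(-890595 - 1574) = 1/(-892169) = -1/892169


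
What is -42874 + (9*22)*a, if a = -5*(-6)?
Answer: -36934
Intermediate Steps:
a = 30
-42874 + (9*22)*a = -42874 + (9*22)*30 = -42874 + 198*30 = -42874 + 5940 = -36934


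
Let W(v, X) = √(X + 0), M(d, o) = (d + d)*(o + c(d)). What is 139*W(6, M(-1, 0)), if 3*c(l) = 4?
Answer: 278*I*√6/3 ≈ 226.99*I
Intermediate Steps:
c(l) = 4/3 (c(l) = (⅓)*4 = 4/3)
M(d, o) = 2*d*(4/3 + o) (M(d, o) = (d + d)*(o + 4/3) = (2*d)*(4/3 + o) = 2*d*(4/3 + o))
W(v, X) = √X
139*W(6, M(-1, 0)) = 139*√((⅔)*(-1)*(4 + 3*0)) = 139*√((⅔)*(-1)*(4 + 0)) = 139*√((⅔)*(-1)*4) = 139*√(-8/3) = 139*(2*I*√6/3) = 278*I*√6/3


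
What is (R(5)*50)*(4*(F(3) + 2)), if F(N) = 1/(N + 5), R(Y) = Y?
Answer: 2125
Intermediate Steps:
F(N) = 1/(5 + N)
(R(5)*50)*(4*(F(3) + 2)) = (5*50)*(4*(1/(5 + 3) + 2)) = 250*(4*(1/8 + 2)) = 250*(4*(⅛ + 2)) = 250*(4*(17/8)) = 250*(17/2) = 2125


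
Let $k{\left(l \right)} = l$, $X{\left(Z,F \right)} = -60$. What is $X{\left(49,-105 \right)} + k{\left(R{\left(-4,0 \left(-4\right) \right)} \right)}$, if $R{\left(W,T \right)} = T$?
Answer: $-60$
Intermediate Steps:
$X{\left(49,-105 \right)} + k{\left(R{\left(-4,0 \left(-4\right) \right)} \right)} = -60 + 0 \left(-4\right) = -60 + 0 = -60$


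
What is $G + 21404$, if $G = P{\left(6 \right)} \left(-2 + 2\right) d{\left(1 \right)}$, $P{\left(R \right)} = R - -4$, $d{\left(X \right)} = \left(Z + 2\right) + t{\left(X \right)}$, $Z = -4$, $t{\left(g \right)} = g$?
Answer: $21404$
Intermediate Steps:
$d{\left(X \right)} = -2 + X$ ($d{\left(X \right)} = \left(-4 + 2\right) + X = -2 + X$)
$P{\left(R \right)} = 4 + R$ ($P{\left(R \right)} = R + 4 = 4 + R$)
$G = 0$ ($G = \left(4 + 6\right) \left(-2 + 2\right) \left(-2 + 1\right) = 10 \cdot 0 \left(-1\right) = 0 \left(-1\right) = 0$)
$G + 21404 = 0 + 21404 = 21404$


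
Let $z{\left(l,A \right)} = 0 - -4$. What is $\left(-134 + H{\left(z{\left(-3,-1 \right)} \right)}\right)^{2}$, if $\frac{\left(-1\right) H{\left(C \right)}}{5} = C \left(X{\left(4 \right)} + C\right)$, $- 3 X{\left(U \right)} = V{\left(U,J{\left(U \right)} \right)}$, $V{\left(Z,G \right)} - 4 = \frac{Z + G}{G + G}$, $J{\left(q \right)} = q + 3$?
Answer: $\frac{14622976}{441} \approx 33159.0$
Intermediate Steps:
$J{\left(q \right)} = 3 + q$
$V{\left(Z,G \right)} = 4 + \frac{G + Z}{2 G}$ ($V{\left(Z,G \right)} = 4 + \frac{Z + G}{G + G} = 4 + \frac{G + Z}{2 G}$)
$X{\left(U \right)} = - \frac{27 + 10 U}{6 \left(3 + U\right)}$ ($X{\left(U \right)} = - \frac{\frac{1}{2} \frac{1}{3 + U} \left(U + 9 \left(3 + U\right)\right)}{3} = - \frac{\frac{1}{2} \frac{1}{3 + U} \left(U + \left(27 + 9 U\right)\right)}{3} = - \frac{\frac{1}{2} \frac{1}{3 + U} \left(27 + 10 U\right)}{3} = - \frac{27 + 10 U}{6 \left(3 + U\right)}$)
$z{\left(l,A \right)} = 4$ ($z{\left(l,A \right)} = 0 + 4 = 4$)
$H{\left(C \right)} = - 5 C \left(- \frac{67}{42} + C\right)$ ($H{\left(C \right)} = - 5 C \left(\frac{-27 - 40}{6 \left(3 + 4\right)} + C\right) = - 5 C \left(\frac{-27 - 40}{6 \cdot 7} + C\right) = - 5 C \left(\frac{1}{6} \cdot \frac{1}{7} \left(-67\right) + C\right) = - 5 C \left(- \frac{67}{42} + C\right)$)
$\left(-134 + H{\left(z{\left(-3,-1 \right)} \right)}\right)^{2} = \left(-134 + \frac{5}{42} \cdot 4 \left(67 - 168\right)\right)^{2} = \left(-134 + \frac{5}{42} \cdot 4 \left(-101\right)\right)^{2} = \left(-134 - \frac{1010}{21}\right)^{2} = \left(- \frac{3824}{21}\right)^{2} = \frac{14622976}{441}$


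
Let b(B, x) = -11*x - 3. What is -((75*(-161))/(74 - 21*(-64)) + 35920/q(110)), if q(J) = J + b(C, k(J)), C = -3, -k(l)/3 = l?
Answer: -5810285/5299066 ≈ -1.0965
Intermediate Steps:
k(l) = -3*l
b(B, x) = -3 - 11*x
q(J) = -3 + 34*J (q(J) = J + (-3 - (-33)*J) = J + (-3 + 33*J) = -3 + 34*J)
-((75*(-161))/(74 - 21*(-64)) + 35920/q(110)) = -((75*(-161))/(74 - 21*(-64)) + 35920/(-3 + 34*110)) = -(-12075/(74 + 1344) + 35920/(-3 + 3740)) = -(-12075/1418 + 35920/3737) = -1*5810285/5299066 = -5810285/5299066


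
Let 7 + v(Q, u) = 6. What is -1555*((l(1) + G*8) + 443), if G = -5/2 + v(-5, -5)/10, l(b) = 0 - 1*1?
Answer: -654966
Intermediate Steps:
v(Q, u) = -1 (v(Q, u) = -7 + 6 = -1)
l(b) = -1 (l(b) = 0 - 1 = -1)
G = -13/5 (G = -5/2 - 1/10 = -5*½ - 1*⅒ = -5/2 - ⅒ = -13/5 ≈ -2.6000)
-1555*((l(1) + G*8) + 443) = -1555*((-1 - 13/5*8) + 443) = -1555*((-1 - 104/5) + 443) = -1555*(-109/5 + 443) = -1555*2106/5 = -654966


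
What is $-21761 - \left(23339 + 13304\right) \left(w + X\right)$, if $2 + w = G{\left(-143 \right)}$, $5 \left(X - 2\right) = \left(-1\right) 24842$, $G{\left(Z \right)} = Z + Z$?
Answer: $\frac{962576091}{5} \approx 1.9252 \cdot 10^{8}$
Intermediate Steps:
$G{\left(Z \right)} = 2 Z$
$X = - \frac{24832}{5}$ ($X = 2 + \frac{\left(-1\right) 24842}{5} = 2 + \frac{1}{5} \left(-24842\right) = 2 - \frac{24842}{5} = - \frac{24832}{5} \approx -4966.4$)
$w = -288$ ($w = -2 + 2 \left(-143\right) = -2 - 286 = -288$)
$-21761 - \left(23339 + 13304\right) \left(w + X\right) = -21761 - \left(23339 + 13304\right) \left(-288 - \frac{24832}{5}\right) = -21761 - 36643 \left(- \frac{26272}{5}\right) = -21761 - - \frac{962684896}{5} = -21761 + \frac{962684896}{5} = \frac{962576091}{5}$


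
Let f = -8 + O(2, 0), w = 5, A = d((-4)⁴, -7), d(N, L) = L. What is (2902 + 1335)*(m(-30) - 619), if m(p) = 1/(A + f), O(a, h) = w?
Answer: -26231267/10 ≈ -2.6231e+6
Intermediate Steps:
A = -7
O(a, h) = 5
f = -3 (f = -8 + 5 = -3)
m(p) = -⅒ (m(p) = 1/(-7 - 3) = 1/(-10) = -⅒)
(2902 + 1335)*(m(-30) - 619) = (2902 + 1335)*(-⅒ - 619) = 4237*(-6191/10) = -26231267/10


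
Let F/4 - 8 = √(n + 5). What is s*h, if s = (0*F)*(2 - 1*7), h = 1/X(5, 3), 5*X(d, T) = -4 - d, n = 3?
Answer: 0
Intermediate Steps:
X(d, T) = -⅘ - d/5 (X(d, T) = (-4 - d)/5 = -⅘ - d/5)
h = -5/9 (h = 1/(-⅘ - ⅕*5) = 1/(-⅘ - 1) = 1/(-9/5) = -5/9 ≈ -0.55556)
F = 32 + 8*√2 (F = 32 + 4*√(3 + 5) = 32 + 4*√8 = 32 + 4*(2*√2) = 32 + 8*√2 ≈ 43.314)
s = 0 (s = (0*(32 + 8*√2))*(2 - 1*7) = 0*(2 - 7) = 0*(-5) = 0)
s*h = 0*(-5/9) = 0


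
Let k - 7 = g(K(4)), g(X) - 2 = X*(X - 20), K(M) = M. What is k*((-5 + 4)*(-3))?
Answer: -165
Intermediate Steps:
g(X) = 2 + X*(-20 + X) (g(X) = 2 + X*(X - 20) = 2 + X*(-20 + X))
k = -55 (k = 7 + (2 + 4² - 20*4) = 7 + (2 + 16 - 80) = 7 - 62 = -55)
k*((-5 + 4)*(-3)) = -55*(-5 + 4)*(-3) = -(-55)*(-3) = -55*3 = -165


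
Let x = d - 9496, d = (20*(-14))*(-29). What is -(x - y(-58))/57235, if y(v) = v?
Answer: 1318/57235 ≈ 0.023028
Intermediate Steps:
d = 8120 (d = -280*(-29) = 8120)
x = -1376 (x = 8120 - 9496 = -1376)
-(x - y(-58))/57235 = -(-1376 - 1*(-58))/57235 = -(-1376 + 58)/57235 = -(-1318)/57235 = -1*(-1318/57235) = 1318/57235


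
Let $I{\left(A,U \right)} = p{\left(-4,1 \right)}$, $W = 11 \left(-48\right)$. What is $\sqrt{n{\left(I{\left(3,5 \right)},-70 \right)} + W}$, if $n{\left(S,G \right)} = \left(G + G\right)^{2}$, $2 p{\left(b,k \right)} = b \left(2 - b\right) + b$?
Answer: $8 \sqrt{298} \approx 138.1$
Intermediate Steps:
$p{\left(b,k \right)} = \frac{b}{2} + \frac{b \left(2 - b\right)}{2}$ ($p{\left(b,k \right)} = \frac{b \left(2 - b\right) + b}{2} = \frac{b + b \left(2 - b\right)}{2} = \frac{b}{2} + \frac{b \left(2 - b\right)}{2}$)
$W = -528$
$I{\left(A,U \right)} = -14$ ($I{\left(A,U \right)} = \frac{1}{2} \left(-4\right) \left(3 - -4\right) = \frac{1}{2} \left(-4\right) \left(3 + 4\right) = \frac{1}{2} \left(-4\right) 7 = -14$)
$n{\left(S,G \right)} = 4 G^{2}$ ($n{\left(S,G \right)} = \left(2 G\right)^{2} = 4 G^{2}$)
$\sqrt{n{\left(I{\left(3,5 \right)},-70 \right)} + W} = \sqrt{4 \left(-70\right)^{2} - 528} = \sqrt{4 \cdot 4900 - 528} = \sqrt{19600 - 528} = \sqrt{19072} = 8 \sqrt{298}$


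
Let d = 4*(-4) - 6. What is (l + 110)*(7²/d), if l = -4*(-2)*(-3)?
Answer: -2107/11 ≈ -191.55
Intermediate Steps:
d = -22 (d = -16 - 6 = -22)
l = -24 (l = 8*(-3) = -24)
(l + 110)*(7²/d) = (-24 + 110)*(7²/(-22)) = 86*(49*(-1/22)) = 86*(-49/22) = -2107/11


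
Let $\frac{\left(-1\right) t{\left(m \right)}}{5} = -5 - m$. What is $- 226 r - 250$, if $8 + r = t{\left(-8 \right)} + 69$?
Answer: $-10646$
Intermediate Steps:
$t{\left(m \right)} = 25 + 5 m$ ($t{\left(m \right)} = - 5 \left(-5 - m\right) = 25 + 5 m$)
$r = 46$ ($r = -8 + \left(\left(25 + 5 \left(-8\right)\right) + 69\right) = -8 + \left(\left(25 - 40\right) + 69\right) = -8 + \left(-15 + 69\right) = -8 + 54 = 46$)
$- 226 r - 250 = \left(-226\right) 46 - 250 = -10396 - 250 = -10646$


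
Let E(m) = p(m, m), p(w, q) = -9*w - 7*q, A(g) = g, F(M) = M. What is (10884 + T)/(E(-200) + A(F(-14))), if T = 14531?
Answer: 25415/3186 ≈ 7.9771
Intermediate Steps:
E(m) = -16*m (E(m) = -9*m - 7*m = -16*m)
(10884 + T)/(E(-200) + A(F(-14))) = (10884 + 14531)/(-16*(-200) - 14) = 25415/(3200 - 14) = 25415/3186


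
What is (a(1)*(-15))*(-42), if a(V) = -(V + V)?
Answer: -1260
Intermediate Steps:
a(V) = -2*V
(a(1)*(-15))*(-42) = (-2*1*(-15))*(-42) = -2*(-15)*(-42) = 30*(-42) = -1260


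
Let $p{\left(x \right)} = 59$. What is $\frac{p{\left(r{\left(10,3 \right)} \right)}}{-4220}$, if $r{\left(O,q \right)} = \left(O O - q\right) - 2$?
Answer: $- \frac{59}{4220} \approx -0.013981$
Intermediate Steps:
$r{\left(O,q \right)} = -2 + O^{2} - q$ ($r{\left(O,q \right)} = \left(O^{2} - q\right) - 2 = -2 + O^{2} - q$)
$\frac{p{\left(r{\left(10,3 \right)} \right)}}{-4220} = \frac{59}{-4220} = 59 \left(- \frac{1}{4220}\right) = - \frac{59}{4220}$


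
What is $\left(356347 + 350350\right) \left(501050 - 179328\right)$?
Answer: $227359972234$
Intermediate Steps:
$\left(356347 + 350350\right) \left(501050 - 179328\right) = 706697 \cdot 321722 = 227359972234$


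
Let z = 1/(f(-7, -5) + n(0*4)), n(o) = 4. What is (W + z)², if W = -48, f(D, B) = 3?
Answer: 112225/49 ≈ 2290.3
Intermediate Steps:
z = ⅐ (z = 1/(3 + 4) = 1/7 = ⅐ ≈ 0.14286)
(W + z)² = (-48 + ⅐)² = (-335/7)² = 112225/49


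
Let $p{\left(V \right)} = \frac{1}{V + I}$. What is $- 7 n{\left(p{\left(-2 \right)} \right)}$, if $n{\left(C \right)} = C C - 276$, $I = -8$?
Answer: $\frac{193193}{100} \approx 1931.9$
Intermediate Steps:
$p{\left(V \right)} = \frac{1}{-8 + V}$ ($p{\left(V \right)} = \frac{1}{V - 8} = \frac{1}{-8 + V}$)
$n{\left(C \right)} = -276 + C^{2}$ ($n{\left(C \right)} = C^{2} - 276 = -276 + C^{2}$)
$- 7 n{\left(p{\left(-2 \right)} \right)} = - 7 \left(-276 + \left(\frac{1}{-8 - 2}\right)^{2}\right) = - 7 \left(-276 + \left(\frac{1}{-10}\right)^{2}\right) = - 7 \left(-276 + \left(- \frac{1}{10}\right)^{2}\right) = - 7 \left(-276 + \frac{1}{100}\right) = \left(-7\right) \left(- \frac{27599}{100}\right) = \frac{193193}{100}$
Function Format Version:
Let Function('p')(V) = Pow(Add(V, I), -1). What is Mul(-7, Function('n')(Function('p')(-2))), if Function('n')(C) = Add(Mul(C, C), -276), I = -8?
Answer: Rational(193193, 100) ≈ 1931.9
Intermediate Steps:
Function('p')(V) = Pow(Add(-8, V), -1) (Function('p')(V) = Pow(Add(V, -8), -1) = Pow(Add(-8, V), -1))
Function('n')(C) = Add(-276, Pow(C, 2)) (Function('n')(C) = Add(Pow(C, 2), -276) = Add(-276, Pow(C, 2)))
Mul(-7, Function('n')(Function('p')(-2))) = Mul(-7, Add(-276, Pow(Pow(Add(-8, -2), -1), 2))) = Mul(-7, Add(-276, Pow(Pow(-10, -1), 2))) = Mul(-7, Add(-276, Pow(Rational(-1, 10), 2))) = Mul(-7, Add(-276, Rational(1, 100))) = Mul(-7, Rational(-27599, 100)) = Rational(193193, 100)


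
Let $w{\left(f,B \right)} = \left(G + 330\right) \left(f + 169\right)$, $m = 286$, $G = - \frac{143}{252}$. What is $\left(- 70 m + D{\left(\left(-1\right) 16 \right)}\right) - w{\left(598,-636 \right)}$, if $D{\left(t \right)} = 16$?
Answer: $- \frac{68715047}{252} \approx -2.7268 \cdot 10^{5}$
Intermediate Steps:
$G = - \frac{143}{252}$ ($G = \left(-143\right) \frac{1}{252} = - \frac{143}{252} \approx -0.56746$)
$w{\left(f,B \right)} = \frac{14029873}{252} + \frac{83017 f}{252}$ ($w{\left(f,B \right)} = \left(- \frac{143}{252} + 330\right) \left(f + 169\right) = \frac{83017 \left(169 + f\right)}{252} = \frac{14029873}{252} + \frac{83017 f}{252}$)
$\left(- 70 m + D{\left(\left(-1\right) 16 \right)}\right) - w{\left(598,-636 \right)} = \left(\left(-70\right) 286 + 16\right) - \left(\frac{14029873}{252} + \frac{83017}{252} \cdot 598\right) = \left(-20020 + 16\right) - \left(\frac{14029873}{252} + \frac{24822083}{126}\right) = -20004 - \frac{63674039}{252} = - \frac{68715047}{252}$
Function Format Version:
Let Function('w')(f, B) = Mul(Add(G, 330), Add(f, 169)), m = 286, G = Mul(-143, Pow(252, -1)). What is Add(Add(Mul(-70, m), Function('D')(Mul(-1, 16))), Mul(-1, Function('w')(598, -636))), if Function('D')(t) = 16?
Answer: Rational(-68715047, 252) ≈ -2.7268e+5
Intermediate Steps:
G = Rational(-143, 252) (G = Mul(-143, Rational(1, 252)) = Rational(-143, 252) ≈ -0.56746)
Function('w')(f, B) = Add(Rational(14029873, 252), Mul(Rational(83017, 252), f)) (Function('w')(f, B) = Mul(Add(Rational(-143, 252), 330), Add(f, 169)) = Mul(Rational(83017, 252), Add(169, f)) = Add(Rational(14029873, 252), Mul(Rational(83017, 252), f)))
Add(Add(Mul(-70, m), Function('D')(Mul(-1, 16))), Mul(-1, Function('w')(598, -636))) = Add(Add(Mul(-70, 286), 16), Mul(-1, Add(Rational(14029873, 252), Mul(Rational(83017, 252), 598)))) = Add(Add(-20020, 16), Mul(-1, Add(Rational(14029873, 252), Rational(24822083, 126)))) = Add(-20004, Mul(-1, Rational(63674039, 252))) = Add(-20004, Rational(-63674039, 252)) = Rational(-68715047, 252)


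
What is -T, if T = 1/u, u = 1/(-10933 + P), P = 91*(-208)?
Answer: 29861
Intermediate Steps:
P = -18928
u = -1/29861 (u = 1/(-10933 - 18928) = 1/(-29861) = -1/29861 ≈ -3.3488e-5)
T = -29861 (T = 1/(-1/29861) = -29861)
-T = -1*(-29861) = 29861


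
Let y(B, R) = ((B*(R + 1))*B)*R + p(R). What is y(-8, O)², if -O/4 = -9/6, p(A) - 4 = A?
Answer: 7279204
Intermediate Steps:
p(A) = 4 + A
O = 6 (O = -(-36)/6 = -4*(-3/2) = 6)
y(B, R) = 4 + R + R*B²*(1 + R) (y(B, R) = ((B*(R + 1))*B)*R + (4 + R) = ((B*(1 + R))*B)*R + (4 + R) = (B²*(1 + R))*R + (4 + R) = R*B²*(1 + R) + (4 + R) = 4 + R + R*B²*(1 + R))
y(-8, O)² = (4 + 6 + 6*(-8)² + (-8)²*6²)² = (4 + 6 + 6*64 + 64*36)² = (4 + 6 + 384 + 2304)² = 2698² = 7279204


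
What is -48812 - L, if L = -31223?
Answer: -17589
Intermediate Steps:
-48812 - L = -48812 - 1*(-31223) = -48812 + 31223 = -17589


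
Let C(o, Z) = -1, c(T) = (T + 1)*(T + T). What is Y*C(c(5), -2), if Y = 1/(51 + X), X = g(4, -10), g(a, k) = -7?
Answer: -1/44 ≈ -0.022727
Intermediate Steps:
c(T) = 2*T*(1 + T) (c(T) = (1 + T)*(2*T) = 2*T*(1 + T))
X = -7
Y = 1/44 (Y = 1/(51 - 7) = 1/44 ≈ 0.022727)
Y*C(c(5), -2) = (1/44)*(-1) = -1/44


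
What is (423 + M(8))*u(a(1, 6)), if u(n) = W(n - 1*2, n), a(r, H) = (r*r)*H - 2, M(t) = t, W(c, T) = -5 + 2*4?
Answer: 1293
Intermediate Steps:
W(c, T) = 3 (W(c, T) = -5 + 8 = 3)
a(r, H) = -2 + H*r**2 (a(r, H) = r**2*H - 2 = H*r**2 - 2 = -2 + H*r**2)
u(n) = 3
(423 + M(8))*u(a(1, 6)) = (423 + 8)*3 = 431*3 = 1293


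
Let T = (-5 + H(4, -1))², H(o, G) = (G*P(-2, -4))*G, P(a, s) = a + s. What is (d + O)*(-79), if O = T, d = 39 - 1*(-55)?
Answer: -16985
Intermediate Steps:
d = 94 (d = 39 + 55 = 94)
H(o, G) = -6*G² (H(o, G) = (G*(-2 - 4))*G = (G*(-6))*G = (-6*G)*G = -6*G²)
T = 121 (T = (-5 - 6*(-1)²)² = (-5 - 6*1)² = (-5 - 6)² = (-11)² = 121)
O = 121
(d + O)*(-79) = (94 + 121)*(-79) = 215*(-79) = -16985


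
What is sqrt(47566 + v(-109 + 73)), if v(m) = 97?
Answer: sqrt(47663) ≈ 218.32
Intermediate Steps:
sqrt(47566 + v(-109 + 73)) = sqrt(47566 + 97) = sqrt(47663)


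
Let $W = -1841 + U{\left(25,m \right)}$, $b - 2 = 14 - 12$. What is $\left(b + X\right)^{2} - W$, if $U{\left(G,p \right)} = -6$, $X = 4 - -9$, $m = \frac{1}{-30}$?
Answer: $2136$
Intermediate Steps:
$m = - \frac{1}{30} \approx -0.033333$
$X = 13$ ($X = 4 + 9 = 13$)
$b = 4$ ($b = 2 + \left(14 - 12\right) = 2 + 2 = 4$)
$W = -1847$ ($W = -1841 - 6 = -1847$)
$\left(b + X\right)^{2} - W = \left(4 + 13\right)^{2} - -1847 = 17^{2} + 1847 = 289 + 1847 = 2136$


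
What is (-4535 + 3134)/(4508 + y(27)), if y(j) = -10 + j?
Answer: -1401/4525 ≈ -0.30961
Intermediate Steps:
(-4535 + 3134)/(4508 + y(27)) = (-4535 + 3134)/(4508 + (-10 + 27)) = -1401/(4508 + 17) = -1401/4525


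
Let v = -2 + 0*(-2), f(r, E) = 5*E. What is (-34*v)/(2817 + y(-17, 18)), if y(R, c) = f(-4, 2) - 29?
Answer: 34/1399 ≈ 0.024303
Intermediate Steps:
y(R, c) = -19 (y(R, c) = 5*2 - 29 = 10 - 29 = -19)
v = -2 (v = -2 + 0 = -2)
(-34*v)/(2817 + y(-17, 18)) = (-34*(-2))/(2817 - 19) = 68/2798 = 68*(1/2798) = 34/1399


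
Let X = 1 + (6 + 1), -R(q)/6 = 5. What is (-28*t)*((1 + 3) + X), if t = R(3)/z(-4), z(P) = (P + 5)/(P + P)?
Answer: -80640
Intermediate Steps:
R(q) = -30 (R(q) = -6*5 = -30)
z(P) = (5 + P)/(2*P) (z(P) = (5 + P)/((2*P)) = (5 + P)*(1/(2*P)) = (5 + P)/(2*P))
X = 8 (X = 1 + 7 = 8)
t = 240 (t = -30*(-8/(5 - 4)) = -30/((½)*(-¼)*1) = -30/(-⅛) = -30*(-8) = 240)
(-28*t)*((1 + 3) + X) = (-28*240)*((1 + 3) + 8) = -6720*(4 + 8) = -6720*12 = -80640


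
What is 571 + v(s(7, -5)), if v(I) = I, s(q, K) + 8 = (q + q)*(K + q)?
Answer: 591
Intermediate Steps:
s(q, K) = -8 + 2*q*(K + q) (s(q, K) = -8 + (q + q)*(K + q) = -8 + (2*q)*(K + q) = -8 + 2*q*(K + q))
571 + v(s(7, -5)) = 571 + (-8 + 2*7**2 + 2*(-5)*7) = 571 + (-8 + 2*49 - 70) = 571 + (-8 + 98 - 70) = 571 + 20 = 591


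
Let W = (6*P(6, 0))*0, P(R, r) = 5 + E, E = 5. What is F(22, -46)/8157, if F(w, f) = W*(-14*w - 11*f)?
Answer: 0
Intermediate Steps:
P(R, r) = 10 (P(R, r) = 5 + 5 = 10)
W = 0 (W = (6*10)*0 = 60*0 = 0)
F(w, f) = 0 (F(w, f) = 0*(-14*w - 11*f) = 0)
F(22, -46)/8157 = 0/8157 = 0*(1/8157) = 0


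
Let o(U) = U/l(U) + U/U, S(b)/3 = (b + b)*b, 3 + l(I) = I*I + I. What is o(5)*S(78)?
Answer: 43264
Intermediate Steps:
l(I) = -3 + I + I² (l(I) = -3 + (I*I + I) = -3 + (I² + I) = -3 + (I + I²) = -3 + I + I²)
S(b) = 6*b² (S(b) = 3*((b + b)*b) = 3*((2*b)*b) = 3*(2*b²) = 6*b²)
o(U) = 1 + U/(-3 + U + U²) (o(U) = U/(-3 + U + U²) + U/U = U/(-3 + U + U²) + 1 = 1 + U/(-3 + U + U²))
o(5)*S(78) = ((-3 + 5² + 2*5)/(-3 + 5 + 5²))*(6*78²) = ((-3 + 25 + 10)/(-3 + 5 + 25))*(6*6084) = (32/27)*36504 = 43264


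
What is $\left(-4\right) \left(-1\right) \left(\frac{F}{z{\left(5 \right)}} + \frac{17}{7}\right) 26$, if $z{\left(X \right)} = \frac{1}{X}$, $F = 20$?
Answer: $\frac{74568}{7} \approx 10653.0$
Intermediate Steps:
$\left(-4\right) \left(-1\right) \left(\frac{F}{z{\left(5 \right)}} + \frac{17}{7}\right) 26 = \left(-4\right) \left(-1\right) \left(\frac{20}{\frac{1}{5}} + \frac{17}{7}\right) 26 = 4 \left(20 \frac{1}{\frac{1}{5}} + 17 \cdot \frac{1}{7}\right) 26 = 4 \left(20 \cdot 5 + \frac{17}{7}\right) 26 = 4 \left(100 + \frac{17}{7}\right) 26 = 4 \cdot \frac{717}{7} \cdot 26 = \frac{2868}{7} \cdot 26 = \frac{74568}{7}$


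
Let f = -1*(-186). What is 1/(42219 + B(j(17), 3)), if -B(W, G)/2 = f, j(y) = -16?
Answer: 1/41847 ≈ 2.3897e-5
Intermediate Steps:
f = 186
B(W, G) = -372 (B(W, G) = -2*186 = -372)
1/(42219 + B(j(17), 3)) = 1/(42219 - 372) = 1/41847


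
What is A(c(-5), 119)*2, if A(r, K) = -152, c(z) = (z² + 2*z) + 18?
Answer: -304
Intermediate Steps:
c(z) = 18 + z² + 2*z
A(c(-5), 119)*2 = -152*2 = -304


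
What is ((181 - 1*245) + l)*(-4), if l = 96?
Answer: -128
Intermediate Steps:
((181 - 1*245) + l)*(-4) = ((181 - 1*245) + 96)*(-4) = ((181 - 245) + 96)*(-4) = (-64 + 96)*(-4) = 32*(-4) = -128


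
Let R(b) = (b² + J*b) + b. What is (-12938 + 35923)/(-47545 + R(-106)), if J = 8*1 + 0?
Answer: -22985/37263 ≈ -0.61683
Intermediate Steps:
J = 8 (J = 8 + 0 = 8)
R(b) = b² + 9*b (R(b) = (b² + 8*b) + b = b² + 9*b)
(-12938 + 35923)/(-47545 + R(-106)) = (-12938 + 35923)/(-47545 - 106*(9 - 106)) = 22985/(-47545 - 106*(-97)) = 22985/(-47545 + 10282) = 22985/(-37263) = 22985*(-1/37263) = -22985/37263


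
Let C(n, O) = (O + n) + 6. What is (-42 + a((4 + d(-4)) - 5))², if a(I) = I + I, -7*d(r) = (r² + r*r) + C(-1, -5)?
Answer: 138384/49 ≈ 2824.2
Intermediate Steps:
C(n, O) = 6 + O + n
d(r) = -2*r²/7 (d(r) = -((r² + r*r) + (6 - 5 - 1))/7 = -((r² + r²) + 0)/7 = -(2*r² + 0)/7 = -2*r²/7)
a(I) = 2*I
(-42 + a((4 + d(-4)) - 5))² = (-42 + 2*((4 - 2/7*(-4)²) - 5))² = (-42 + 2*((4 - 2/7*16) - 5))² = (-42 + 2*((4 - 32/7) - 5))² = (-42 + 2*(-4/7 - 5))² = (-42 + 2*(-39/7))² = (-42 - 78/7)² = (-372/7)² = 138384/49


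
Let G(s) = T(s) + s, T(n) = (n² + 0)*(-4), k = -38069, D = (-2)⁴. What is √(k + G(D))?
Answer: I*√39077 ≈ 197.68*I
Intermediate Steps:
D = 16
T(n) = -4*n² (T(n) = n²*(-4) = -4*n²)
G(s) = s - 4*s² (G(s) = -4*s² + s = s - 4*s²)
√(k + G(D)) = √(-38069 + 16*(1 - 4*16)) = √(-38069 + 16*(1 - 64)) = √(-38069 + 16*(-63)) = √(-38069 - 1008) = √(-39077) = I*√39077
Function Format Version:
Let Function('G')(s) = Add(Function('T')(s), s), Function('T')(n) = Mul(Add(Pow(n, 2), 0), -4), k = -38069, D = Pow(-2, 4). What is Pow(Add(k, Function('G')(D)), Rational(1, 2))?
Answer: Mul(I, Pow(39077, Rational(1, 2))) ≈ Mul(197.68, I)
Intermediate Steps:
D = 16
Function('T')(n) = Mul(-4, Pow(n, 2)) (Function('T')(n) = Mul(Pow(n, 2), -4) = Mul(-4, Pow(n, 2)))
Function('G')(s) = Add(s, Mul(-4, Pow(s, 2))) (Function('G')(s) = Add(Mul(-4, Pow(s, 2)), s) = Add(s, Mul(-4, Pow(s, 2))))
Pow(Add(k, Function('G')(D)), Rational(1, 2)) = Pow(Add(-38069, Mul(16, Add(1, Mul(-4, 16)))), Rational(1, 2)) = Pow(Add(-38069, Mul(16, Add(1, -64))), Rational(1, 2)) = Pow(Add(-38069, Mul(16, -63)), Rational(1, 2)) = Pow(Add(-38069, -1008), Rational(1, 2)) = Pow(-39077, Rational(1, 2)) = Mul(I, Pow(39077, Rational(1, 2)))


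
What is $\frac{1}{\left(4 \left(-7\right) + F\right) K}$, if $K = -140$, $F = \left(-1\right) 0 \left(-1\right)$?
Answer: $\frac{1}{3920} \approx 0.0002551$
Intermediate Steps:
$F = 0$ ($F = 0 \left(-1\right) = 0$)
$\frac{1}{\left(4 \left(-7\right) + F\right) K} = \frac{1}{\left(4 \left(-7\right) + 0\right) \left(-140\right)} = \frac{1}{\left(-28 + 0\right) \left(-140\right)} = \frac{1}{\left(-28\right) \left(-140\right)} = \frac{1}{3920}$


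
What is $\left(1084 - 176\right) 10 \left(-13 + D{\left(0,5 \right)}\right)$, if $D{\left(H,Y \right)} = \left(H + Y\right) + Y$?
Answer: $-27240$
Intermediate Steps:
$D{\left(H,Y \right)} = H + 2 Y$
$\left(1084 - 176\right) 10 \left(-13 + D{\left(0,5 \right)}\right) = \left(1084 - 176\right) 10 \left(-13 + \left(0 + 2 \cdot 5\right)\right) = 908 \cdot 10 \left(-13 + \left(0 + 10\right)\right) = 908 \cdot 10 \left(-13 + 10\right) = 908 \cdot 10 \left(-3\right) = 908 \left(-30\right) = -27240$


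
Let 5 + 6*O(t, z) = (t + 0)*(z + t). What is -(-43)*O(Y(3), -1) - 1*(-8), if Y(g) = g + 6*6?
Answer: 63559/6 ≈ 10593.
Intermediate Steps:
Y(g) = 36 + g (Y(g) = g + 36 = 36 + g)
O(t, z) = -⅚ + t*(t + z)/6 (O(t, z) = -⅚ + ((t + 0)*(z + t))/6 = -⅚ + (t*(t + z))/6 = -⅚ + t*(t + z)/6)
-(-43)*O(Y(3), -1) - 1*(-8) = -(-43)*(-⅚ + (36 + 3)²/6 + (⅙)*(36 + 3)*(-1)) - 1*(-8) = -(-43)*(-⅚ + (⅙)*39² + (⅙)*39*(-1)) + 8 = -(-43)*(-⅚ + (⅙)*1521 - 13/2) + 8 = -(-43)*(-⅚ + 507/2 - 13/2) + 8 = -(-43)*1477/6 + 8 = -43*(-1477/6) + 8 = 63511/6 + 8 = 63559/6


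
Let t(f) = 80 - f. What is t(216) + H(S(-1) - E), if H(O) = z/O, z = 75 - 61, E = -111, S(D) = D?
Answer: -7473/55 ≈ -135.87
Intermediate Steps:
z = 14
H(O) = 14/O
t(216) + H(S(-1) - E) = (80 - 1*216) + 14/(-1 - 1*(-111)) = (80 - 216) + 14/(-1 + 111) = -136 + 14/110 = -136 + 14*(1/110) = -136 + 7/55 = -7473/55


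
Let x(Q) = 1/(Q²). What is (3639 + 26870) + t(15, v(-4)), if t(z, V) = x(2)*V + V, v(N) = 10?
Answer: 61043/2 ≈ 30522.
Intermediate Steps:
x(Q) = Q⁻²
t(z, V) = 5*V/4 (t(z, V) = V/2² + V = V/4 + V = 5*V/4)
(3639 + 26870) + t(15, v(-4)) = (3639 + 26870) + (5/4)*10 = 30509 + 25/2 = 61043/2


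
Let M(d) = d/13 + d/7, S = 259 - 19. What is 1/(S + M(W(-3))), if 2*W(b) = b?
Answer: 91/21810 ≈ 0.0041724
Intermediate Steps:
W(b) = b/2
S = 240
M(d) = 20*d/91 (M(d) = d*(1/13) + d*(⅐) = d/13 + d/7 = 20*d/91)
1/(S + M(W(-3))) = 1/(240 + 20*((½)*(-3))/91) = 1/(240 + (20/91)*(-3/2)) = 1/(240 - 30/91) = 1/(21810/91) = 91/21810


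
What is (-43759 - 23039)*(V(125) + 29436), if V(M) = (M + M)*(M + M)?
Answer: -6141140928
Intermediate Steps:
V(M) = 4*M² (V(M) = (2*M)*(2*M) = 4*M²)
(-43759 - 23039)*(V(125) + 29436) = (-43759 - 23039)*(4*125² + 29436) = -66798*(4*15625 + 29436) = -66798*(62500 + 29436) = -66798*91936 = -6141140928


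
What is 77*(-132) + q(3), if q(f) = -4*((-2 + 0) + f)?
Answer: -10168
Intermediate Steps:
q(f) = 8 - 4*f (q(f) = -4*(-2 + f) = 8 - 4*f)
77*(-132) + q(3) = 77*(-132) + (8 - 4*3) = -10164 + (8 - 12) = -10164 - 4 = -10168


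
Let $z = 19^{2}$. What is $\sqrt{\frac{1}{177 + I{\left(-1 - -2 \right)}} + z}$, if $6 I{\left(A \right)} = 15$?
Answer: $\frac{\sqrt{46526759}}{359} \approx 19.0$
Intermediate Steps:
$I{\left(A \right)} = \frac{5}{2}$ ($I{\left(A \right)} = \frac{1}{6} \cdot 15 = \frac{5}{2}$)
$z = 361$
$\sqrt{\frac{1}{177 + I{\left(-1 - -2 \right)}} + z} = \sqrt{\frac{1}{177 + \frac{5}{2}} + 361} = \sqrt{\frac{1}{\frac{359}{2}} + 361} = \sqrt{\frac{2}{359} + 361} = \sqrt{\frac{129601}{359}} = \frac{\sqrt{46526759}}{359}$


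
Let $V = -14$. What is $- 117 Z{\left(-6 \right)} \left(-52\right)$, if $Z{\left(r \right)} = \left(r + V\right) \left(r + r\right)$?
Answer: $1460160$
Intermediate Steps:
$Z{\left(r \right)} = 2 r \left(-14 + r\right)$ ($Z{\left(r \right)} = \left(r - 14\right) \left(r + r\right) = \left(-14 + r\right) 2 r = 2 r \left(-14 + r\right)$)
$- 117 Z{\left(-6 \right)} \left(-52\right) = - 117 \cdot 2 \left(-6\right) \left(-14 - 6\right) \left(-52\right) = - 117 \cdot 2 \left(-6\right) \left(-20\right) \left(-52\right) = \left(-117\right) 240 \left(-52\right) = \left(-28080\right) \left(-52\right) = 1460160$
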